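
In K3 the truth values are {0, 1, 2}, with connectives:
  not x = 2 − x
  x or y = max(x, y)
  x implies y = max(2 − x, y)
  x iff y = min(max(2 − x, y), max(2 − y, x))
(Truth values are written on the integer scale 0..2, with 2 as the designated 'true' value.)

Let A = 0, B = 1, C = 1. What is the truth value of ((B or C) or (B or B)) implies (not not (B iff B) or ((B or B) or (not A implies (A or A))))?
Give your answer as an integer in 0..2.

1

B or C = 1 or 1 = 1
B or B = 1 or 1 = 1
(B or C) or (B or B) = 1 or 1 = 1
B iff B = 1 iff 1 = 1
not (B iff B) = not 1 = 1
not not (B iff B) = not 1 = 1
B or B = 1 or 1 = 1
not A = not 0 = 2
A or A = 0 or 0 = 0
not A implies (A or A) = 2 implies 0 = 0
(B or B) or (not A implies (A or A)) = 1 or 0 = 1
not not (B iff B) or ((B or B) or (not A implies (A or A))) = 1 or 1 = 1
((B or C) or (B or B)) implies (not not (B iff B) or ((B or B) or (not A implies (A or A)))) = 1 implies 1 = 1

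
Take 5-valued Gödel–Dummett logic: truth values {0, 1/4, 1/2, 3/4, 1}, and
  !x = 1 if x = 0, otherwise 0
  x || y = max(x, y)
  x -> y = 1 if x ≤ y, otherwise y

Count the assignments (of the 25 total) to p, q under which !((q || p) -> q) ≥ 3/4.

4

value 1: 4 assignments (counts)
value 0: 21 assignments
So 4 of the 25 assignments meet the threshold.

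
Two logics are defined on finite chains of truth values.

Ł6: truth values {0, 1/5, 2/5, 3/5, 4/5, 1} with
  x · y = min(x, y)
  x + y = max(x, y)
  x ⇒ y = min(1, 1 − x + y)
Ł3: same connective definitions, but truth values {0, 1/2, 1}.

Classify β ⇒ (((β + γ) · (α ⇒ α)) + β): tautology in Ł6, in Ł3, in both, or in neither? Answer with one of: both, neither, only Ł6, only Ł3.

both

In Ł6: every assignment gives 1 — tautology.
In Ł3: every assignment gives 1 — tautology.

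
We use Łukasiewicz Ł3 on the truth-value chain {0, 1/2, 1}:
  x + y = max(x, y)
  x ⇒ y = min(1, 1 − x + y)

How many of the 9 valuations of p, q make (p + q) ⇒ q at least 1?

6

p = 0, q = 0 ↦ 1  ≥
p = 0, q = 1/2 ↦ 1  ≥
p = 0, q = 1 ↦ 1  ≥
p = 1/2, q = 0 ↦ 1/2  <
p = 1/2, q = 1/2 ↦ 1  ≥
p = 1/2, q = 1 ↦ 1  ≥
p = 1, q = 0 ↦ 0  <
p = 1, q = 1/2 ↦ 1/2  <
p = 1, q = 1 ↦ 1  ≥
So 6 of the 9 assignments meet the threshold.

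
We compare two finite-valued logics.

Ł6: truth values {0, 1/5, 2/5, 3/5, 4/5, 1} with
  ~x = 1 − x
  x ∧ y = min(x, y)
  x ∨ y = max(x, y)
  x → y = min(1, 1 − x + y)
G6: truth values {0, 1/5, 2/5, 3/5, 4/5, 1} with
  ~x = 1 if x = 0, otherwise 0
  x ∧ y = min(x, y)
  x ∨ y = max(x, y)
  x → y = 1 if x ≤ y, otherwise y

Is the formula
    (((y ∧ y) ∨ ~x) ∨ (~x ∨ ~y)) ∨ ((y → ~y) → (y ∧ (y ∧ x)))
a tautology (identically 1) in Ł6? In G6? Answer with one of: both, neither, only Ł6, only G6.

only G6

In Ł6: at x = 1/5, y = 1/5 the value is 4/5 — not a tautology.
In G6: every assignment gives 1 — tautology.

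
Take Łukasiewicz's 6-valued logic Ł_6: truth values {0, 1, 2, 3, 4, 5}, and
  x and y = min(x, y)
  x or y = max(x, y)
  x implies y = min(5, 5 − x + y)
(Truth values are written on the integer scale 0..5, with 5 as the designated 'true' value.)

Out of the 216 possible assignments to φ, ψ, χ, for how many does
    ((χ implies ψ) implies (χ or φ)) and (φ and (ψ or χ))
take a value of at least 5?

value 5: 11 assignments (counts)
value 4: 29 assignments
value 3: 41 assignments
value 2: 47 assignments
value 1: 47 assignments
value 0: 41 assignments
So 11 of the 216 assignments meet the threshold.

11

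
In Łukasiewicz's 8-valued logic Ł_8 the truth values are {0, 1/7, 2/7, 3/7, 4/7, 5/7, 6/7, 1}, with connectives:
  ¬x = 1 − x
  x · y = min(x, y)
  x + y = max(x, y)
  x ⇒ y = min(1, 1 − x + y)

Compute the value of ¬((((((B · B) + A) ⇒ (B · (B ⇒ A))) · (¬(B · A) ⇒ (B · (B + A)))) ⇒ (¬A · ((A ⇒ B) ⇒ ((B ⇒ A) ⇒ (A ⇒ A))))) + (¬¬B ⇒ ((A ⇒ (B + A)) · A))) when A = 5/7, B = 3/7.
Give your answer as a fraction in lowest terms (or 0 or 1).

B · B = 3/7 · 3/7 = 3/7
(B · B) + A = 3/7 + 5/7 = 5/7
B ⇒ A = 3/7 ⇒ 5/7 = 1
B · (B ⇒ A) = 3/7 · 1 = 3/7
((B · B) + A) ⇒ (B · (B ⇒ A)) = 5/7 ⇒ 3/7 = 5/7
B · A = 3/7 · 5/7 = 3/7
¬(B · A) = ¬3/7 = 4/7
B + A = 3/7 + 5/7 = 5/7
B · (B + A) = 3/7 · 5/7 = 3/7
¬(B · A) ⇒ (B · (B + A)) = 4/7 ⇒ 3/7 = 6/7
(((B · B) + A) ⇒ (B · (B ⇒ A))) · (¬(B · A) ⇒ (B · (B + A))) = 5/7 · 6/7 = 5/7
¬A = ¬5/7 = 2/7
A ⇒ B = 5/7 ⇒ 3/7 = 5/7
B ⇒ A = 3/7 ⇒ 5/7 = 1
A ⇒ A = 5/7 ⇒ 5/7 = 1
(B ⇒ A) ⇒ (A ⇒ A) = 1 ⇒ 1 = 1
(A ⇒ B) ⇒ ((B ⇒ A) ⇒ (A ⇒ A)) = 5/7 ⇒ 1 = 1
¬A · ((A ⇒ B) ⇒ ((B ⇒ A) ⇒ (A ⇒ A))) = 2/7 · 1 = 2/7
((((B · B) + A) ⇒ (B · (B ⇒ A))) · (¬(B · A) ⇒ (B · (B + A)))) ⇒ (¬A · ((A ⇒ B) ⇒ ((B ⇒ A) ⇒ (A ⇒ A)))) = 5/7 ⇒ 2/7 = 4/7
¬B = ¬3/7 = 4/7
¬¬B = ¬4/7 = 3/7
B + A = 3/7 + 5/7 = 5/7
A ⇒ (B + A) = 5/7 ⇒ 5/7 = 1
(A ⇒ (B + A)) · A = 1 · 5/7 = 5/7
¬¬B ⇒ ((A ⇒ (B + A)) · A) = 3/7 ⇒ 5/7 = 1
(((((B · B) + A) ⇒ (B · (B ⇒ A))) · (¬(B · A) ⇒ (B · (B + A)))) ⇒ (¬A · ((A ⇒ B) ⇒ ((B ⇒ A) ⇒ (A ⇒ A))))) + (¬¬B ⇒ ((A ⇒ (B + A)) · A)) = 4/7 + 1 = 1
¬((((((B · B) + A) ⇒ (B · (B ⇒ A))) · (¬(B · A) ⇒ (B · (B + A)))) ⇒ (¬A · ((A ⇒ B) ⇒ ((B ⇒ A) ⇒ (A ⇒ A))))) + (¬¬B ⇒ ((A ⇒ (B + A)) · A))) = ¬1 = 0

0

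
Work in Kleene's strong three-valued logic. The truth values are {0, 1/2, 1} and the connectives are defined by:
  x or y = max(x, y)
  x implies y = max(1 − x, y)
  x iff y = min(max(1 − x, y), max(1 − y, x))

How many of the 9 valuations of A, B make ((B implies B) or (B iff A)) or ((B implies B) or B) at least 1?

A = 0, B = 0 ↦ 1  ≥
A = 0, B = 1/2 ↦ 1/2  <
A = 0, B = 1 ↦ 1  ≥
A = 1/2, B = 0 ↦ 1  ≥
A = 1/2, B = 1/2 ↦ 1/2  <
A = 1/2, B = 1 ↦ 1  ≥
A = 1, B = 0 ↦ 1  ≥
A = 1, B = 1/2 ↦ 1/2  <
A = 1, B = 1 ↦ 1  ≥
So 6 of the 9 assignments meet the threshold.

6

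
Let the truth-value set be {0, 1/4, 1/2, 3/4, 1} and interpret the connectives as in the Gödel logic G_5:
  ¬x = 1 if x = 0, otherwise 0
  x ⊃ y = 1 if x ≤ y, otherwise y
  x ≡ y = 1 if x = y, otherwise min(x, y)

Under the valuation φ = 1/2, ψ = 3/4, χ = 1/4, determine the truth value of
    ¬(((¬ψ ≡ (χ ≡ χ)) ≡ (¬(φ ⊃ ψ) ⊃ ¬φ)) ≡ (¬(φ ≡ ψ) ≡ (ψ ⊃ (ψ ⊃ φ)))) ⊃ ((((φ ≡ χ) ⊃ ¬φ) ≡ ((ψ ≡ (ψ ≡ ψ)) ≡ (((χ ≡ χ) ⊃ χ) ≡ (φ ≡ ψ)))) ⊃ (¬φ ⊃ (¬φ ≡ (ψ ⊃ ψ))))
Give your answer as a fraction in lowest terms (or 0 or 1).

¬ψ = ¬3/4 = 0
χ ≡ χ = 1/4 ≡ 1/4 = 1
¬ψ ≡ (χ ≡ χ) = 0 ≡ 1 = 0
φ ⊃ ψ = 1/2 ⊃ 3/4 = 1
¬(φ ⊃ ψ) = ¬1 = 0
¬φ = ¬1/2 = 0
¬(φ ⊃ ψ) ⊃ ¬φ = 0 ⊃ 0 = 1
(¬ψ ≡ (χ ≡ χ)) ≡ (¬(φ ⊃ ψ) ⊃ ¬φ) = 0 ≡ 1 = 0
φ ≡ ψ = 1/2 ≡ 3/4 = 1/2
¬(φ ≡ ψ) = ¬1/2 = 0
ψ ⊃ φ = 3/4 ⊃ 1/2 = 1/2
ψ ⊃ (ψ ⊃ φ) = 3/4 ⊃ 1/2 = 1/2
¬(φ ≡ ψ) ≡ (ψ ⊃ (ψ ⊃ φ)) = 0 ≡ 1/2 = 0
((¬ψ ≡ (χ ≡ χ)) ≡ (¬(φ ⊃ ψ) ⊃ ¬φ)) ≡ (¬(φ ≡ ψ) ≡ (ψ ⊃ (ψ ⊃ φ))) = 0 ≡ 0 = 1
¬(((¬ψ ≡ (χ ≡ χ)) ≡ (¬(φ ⊃ ψ) ⊃ ¬φ)) ≡ (¬(φ ≡ ψ) ≡ (ψ ⊃ (ψ ⊃ φ)))) = ¬1 = 0
φ ≡ χ = 1/2 ≡ 1/4 = 1/4
¬φ = ¬1/2 = 0
(φ ≡ χ) ⊃ ¬φ = 1/4 ⊃ 0 = 0
ψ ≡ ψ = 3/4 ≡ 3/4 = 1
ψ ≡ (ψ ≡ ψ) = 3/4 ≡ 1 = 3/4
χ ≡ χ = 1/4 ≡ 1/4 = 1
(χ ≡ χ) ⊃ χ = 1 ⊃ 1/4 = 1/4
φ ≡ ψ = 1/2 ≡ 3/4 = 1/2
((χ ≡ χ) ⊃ χ) ≡ (φ ≡ ψ) = 1/4 ≡ 1/2 = 1/4
(ψ ≡ (ψ ≡ ψ)) ≡ (((χ ≡ χ) ⊃ χ) ≡ (φ ≡ ψ)) = 3/4 ≡ 1/4 = 1/4
((φ ≡ χ) ⊃ ¬φ) ≡ ((ψ ≡ (ψ ≡ ψ)) ≡ (((χ ≡ χ) ⊃ χ) ≡ (φ ≡ ψ))) = 0 ≡ 1/4 = 0
¬φ = ¬1/2 = 0
¬φ = ¬1/2 = 0
ψ ⊃ ψ = 3/4 ⊃ 3/4 = 1
¬φ ≡ (ψ ⊃ ψ) = 0 ≡ 1 = 0
¬φ ⊃ (¬φ ≡ (ψ ⊃ ψ)) = 0 ⊃ 0 = 1
(((φ ≡ χ) ⊃ ¬φ) ≡ ((ψ ≡ (ψ ≡ ψ)) ≡ (((χ ≡ χ) ⊃ χ) ≡ (φ ≡ ψ)))) ⊃ (¬φ ⊃ (¬φ ≡ (ψ ⊃ ψ))) = 0 ⊃ 1 = 1
¬(((¬ψ ≡ (χ ≡ χ)) ≡ (¬(φ ⊃ ψ) ⊃ ¬φ)) ≡ (¬(φ ≡ ψ) ≡ (ψ ⊃ (ψ ⊃ φ)))) ⊃ ((((φ ≡ χ) ⊃ ¬φ) ≡ ((ψ ≡ (ψ ≡ ψ)) ≡ (((χ ≡ χ) ⊃ χ) ≡ (φ ≡ ψ)))) ⊃ (¬φ ⊃ (¬φ ≡ (ψ ⊃ ψ)))) = 0 ⊃ 1 = 1

1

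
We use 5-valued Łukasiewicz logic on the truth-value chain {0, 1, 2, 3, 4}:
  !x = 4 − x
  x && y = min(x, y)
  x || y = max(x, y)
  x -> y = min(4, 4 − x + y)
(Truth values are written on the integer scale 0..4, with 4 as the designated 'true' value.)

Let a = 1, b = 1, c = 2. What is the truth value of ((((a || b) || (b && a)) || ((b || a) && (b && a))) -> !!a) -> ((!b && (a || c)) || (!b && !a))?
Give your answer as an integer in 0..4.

3

a || b = 1 || 1 = 1
b && a = 1 && 1 = 1
(a || b) || (b && a) = 1 || 1 = 1
b || a = 1 || 1 = 1
b && a = 1 && 1 = 1
(b || a) && (b && a) = 1 && 1 = 1
((a || b) || (b && a)) || ((b || a) && (b && a)) = 1 || 1 = 1
!a = !1 = 3
!!a = !3 = 1
(((a || b) || (b && a)) || ((b || a) && (b && a))) -> !!a = 1 -> 1 = 4
!b = !1 = 3
a || c = 1 || 2 = 2
!b && (a || c) = 3 && 2 = 2
!b = !1 = 3
!a = !1 = 3
!b && !a = 3 && 3 = 3
(!b && (a || c)) || (!b && !a) = 2 || 3 = 3
((((a || b) || (b && a)) || ((b || a) && (b && a))) -> !!a) -> ((!b && (a || c)) || (!b && !a)) = 4 -> 3 = 3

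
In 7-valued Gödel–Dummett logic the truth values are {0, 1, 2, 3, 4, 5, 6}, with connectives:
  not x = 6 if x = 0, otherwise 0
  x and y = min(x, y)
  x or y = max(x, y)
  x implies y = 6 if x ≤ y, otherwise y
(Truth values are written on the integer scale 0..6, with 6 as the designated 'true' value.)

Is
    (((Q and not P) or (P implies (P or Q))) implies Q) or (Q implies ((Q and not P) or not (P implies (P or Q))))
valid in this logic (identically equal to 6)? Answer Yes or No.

No

Counterexample: take P = 1, Q = 1.
not P = not 1 = 0
Q and not P = 1 and 0 = 0
P or Q = 1 or 1 = 1
P implies (P or Q) = 1 implies 1 = 6
(Q and not P) or (P implies (P or Q)) = 0 or 6 = 6
((Q and not P) or (P implies (P or Q))) implies Q = 6 implies 1 = 1
not P = not 1 = 0
Q and not P = 1 and 0 = 0
P or Q = 1 or 1 = 1
P implies (P or Q) = 1 implies 1 = 6
not (P implies (P or Q)) = not 6 = 0
(Q and not P) or not (P implies (P or Q)) = 0 or 0 = 0
Q implies ((Q and not P) or not (P implies (P or Q))) = 1 implies 0 = 0
(((Q and not P) or (P implies (P or Q))) implies Q) or (Q implies ((Q and not P) or not (P implies (P or Q)))) = 1 or 0 = 1
This gives 1 ≠ 6.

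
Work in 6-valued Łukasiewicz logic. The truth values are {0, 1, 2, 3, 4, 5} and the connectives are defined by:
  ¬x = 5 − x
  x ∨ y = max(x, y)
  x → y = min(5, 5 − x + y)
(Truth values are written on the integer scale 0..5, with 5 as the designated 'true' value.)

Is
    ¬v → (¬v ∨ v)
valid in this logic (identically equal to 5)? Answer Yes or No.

Yes

v = 0 ↦ 5
v = 1 ↦ 5
v = 2 ↦ 5
v = 3 ↦ 5
v = 4 ↦ 5
v = 5 ↦ 5
Every assignment gives a value ≥ 5.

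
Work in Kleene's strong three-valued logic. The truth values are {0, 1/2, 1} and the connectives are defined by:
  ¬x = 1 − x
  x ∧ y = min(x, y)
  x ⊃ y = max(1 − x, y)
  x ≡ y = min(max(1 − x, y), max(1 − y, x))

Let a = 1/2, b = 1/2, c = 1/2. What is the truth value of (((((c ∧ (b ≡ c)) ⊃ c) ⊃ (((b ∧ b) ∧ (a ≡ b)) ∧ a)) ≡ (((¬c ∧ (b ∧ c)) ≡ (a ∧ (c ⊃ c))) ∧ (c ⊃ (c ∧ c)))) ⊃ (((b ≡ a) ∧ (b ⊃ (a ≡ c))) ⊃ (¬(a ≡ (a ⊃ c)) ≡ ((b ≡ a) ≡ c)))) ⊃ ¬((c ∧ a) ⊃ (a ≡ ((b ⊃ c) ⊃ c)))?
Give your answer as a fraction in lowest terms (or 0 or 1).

b ≡ c = 1/2 ≡ 1/2 = 1/2
c ∧ (b ≡ c) = 1/2 ∧ 1/2 = 1/2
(c ∧ (b ≡ c)) ⊃ c = 1/2 ⊃ 1/2 = 1/2
b ∧ b = 1/2 ∧ 1/2 = 1/2
a ≡ b = 1/2 ≡ 1/2 = 1/2
(b ∧ b) ∧ (a ≡ b) = 1/2 ∧ 1/2 = 1/2
((b ∧ b) ∧ (a ≡ b)) ∧ a = 1/2 ∧ 1/2 = 1/2
((c ∧ (b ≡ c)) ⊃ c) ⊃ (((b ∧ b) ∧ (a ≡ b)) ∧ a) = 1/2 ⊃ 1/2 = 1/2
¬c = ¬1/2 = 1/2
b ∧ c = 1/2 ∧ 1/2 = 1/2
¬c ∧ (b ∧ c) = 1/2 ∧ 1/2 = 1/2
c ⊃ c = 1/2 ⊃ 1/2 = 1/2
a ∧ (c ⊃ c) = 1/2 ∧ 1/2 = 1/2
(¬c ∧ (b ∧ c)) ≡ (a ∧ (c ⊃ c)) = 1/2 ≡ 1/2 = 1/2
c ∧ c = 1/2 ∧ 1/2 = 1/2
c ⊃ (c ∧ c) = 1/2 ⊃ 1/2 = 1/2
((¬c ∧ (b ∧ c)) ≡ (a ∧ (c ⊃ c))) ∧ (c ⊃ (c ∧ c)) = 1/2 ∧ 1/2 = 1/2
(((c ∧ (b ≡ c)) ⊃ c) ⊃ (((b ∧ b) ∧ (a ≡ b)) ∧ a)) ≡ (((¬c ∧ (b ∧ c)) ≡ (a ∧ (c ⊃ c))) ∧ (c ⊃ (c ∧ c))) = 1/2 ≡ 1/2 = 1/2
b ≡ a = 1/2 ≡ 1/2 = 1/2
a ≡ c = 1/2 ≡ 1/2 = 1/2
b ⊃ (a ≡ c) = 1/2 ⊃ 1/2 = 1/2
(b ≡ a) ∧ (b ⊃ (a ≡ c)) = 1/2 ∧ 1/2 = 1/2
a ⊃ c = 1/2 ⊃ 1/2 = 1/2
a ≡ (a ⊃ c) = 1/2 ≡ 1/2 = 1/2
¬(a ≡ (a ⊃ c)) = ¬1/2 = 1/2
b ≡ a = 1/2 ≡ 1/2 = 1/2
(b ≡ a) ≡ c = 1/2 ≡ 1/2 = 1/2
¬(a ≡ (a ⊃ c)) ≡ ((b ≡ a) ≡ c) = 1/2 ≡ 1/2 = 1/2
((b ≡ a) ∧ (b ⊃ (a ≡ c))) ⊃ (¬(a ≡ (a ⊃ c)) ≡ ((b ≡ a) ≡ c)) = 1/2 ⊃ 1/2 = 1/2
((((c ∧ (b ≡ c)) ⊃ c) ⊃ (((b ∧ b) ∧ (a ≡ b)) ∧ a)) ≡ (((¬c ∧ (b ∧ c)) ≡ (a ∧ (c ⊃ c))) ∧ (c ⊃ (c ∧ c)))) ⊃ (((b ≡ a) ∧ (b ⊃ (a ≡ c))) ⊃ (¬(a ≡ (a ⊃ c)) ≡ ((b ≡ a) ≡ c))) = 1/2 ⊃ 1/2 = 1/2
c ∧ a = 1/2 ∧ 1/2 = 1/2
b ⊃ c = 1/2 ⊃ 1/2 = 1/2
(b ⊃ c) ⊃ c = 1/2 ⊃ 1/2 = 1/2
a ≡ ((b ⊃ c) ⊃ c) = 1/2 ≡ 1/2 = 1/2
(c ∧ a) ⊃ (a ≡ ((b ⊃ c) ⊃ c)) = 1/2 ⊃ 1/2 = 1/2
¬((c ∧ a) ⊃ (a ≡ ((b ⊃ c) ⊃ c))) = ¬1/2 = 1/2
(((((c ∧ (b ≡ c)) ⊃ c) ⊃ (((b ∧ b) ∧ (a ≡ b)) ∧ a)) ≡ (((¬c ∧ (b ∧ c)) ≡ (a ∧ (c ⊃ c))) ∧ (c ⊃ (c ∧ c)))) ⊃ (((b ≡ a) ∧ (b ⊃ (a ≡ c))) ⊃ (¬(a ≡ (a ⊃ c)) ≡ ((b ≡ a) ≡ c)))) ⊃ ¬((c ∧ a) ⊃ (a ≡ ((b ⊃ c) ⊃ c))) = 1/2 ⊃ 1/2 = 1/2

1/2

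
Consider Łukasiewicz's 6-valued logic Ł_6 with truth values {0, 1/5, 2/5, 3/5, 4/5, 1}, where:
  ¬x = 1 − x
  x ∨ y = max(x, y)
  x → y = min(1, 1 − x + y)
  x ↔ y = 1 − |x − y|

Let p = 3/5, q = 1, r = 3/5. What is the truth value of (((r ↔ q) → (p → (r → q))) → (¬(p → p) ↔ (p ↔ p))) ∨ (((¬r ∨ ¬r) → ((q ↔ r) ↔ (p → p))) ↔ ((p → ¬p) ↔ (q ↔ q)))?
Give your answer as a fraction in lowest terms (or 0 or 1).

r ↔ q = 3/5 ↔ 1 = 3/5
r → q = 3/5 → 1 = 1
p → (r → q) = 3/5 → 1 = 1
(r ↔ q) → (p → (r → q)) = 3/5 → 1 = 1
p → p = 3/5 → 3/5 = 1
¬(p → p) = ¬1 = 0
p ↔ p = 3/5 ↔ 3/5 = 1
¬(p → p) ↔ (p ↔ p) = 0 ↔ 1 = 0
((r ↔ q) → (p → (r → q))) → (¬(p → p) ↔ (p ↔ p)) = 1 → 0 = 0
¬r = ¬3/5 = 2/5
¬r = ¬3/5 = 2/5
¬r ∨ ¬r = 2/5 ∨ 2/5 = 2/5
q ↔ r = 1 ↔ 3/5 = 3/5
p → p = 3/5 → 3/5 = 1
(q ↔ r) ↔ (p → p) = 3/5 ↔ 1 = 3/5
(¬r ∨ ¬r) → ((q ↔ r) ↔ (p → p)) = 2/5 → 3/5 = 1
¬p = ¬3/5 = 2/5
p → ¬p = 3/5 → 2/5 = 4/5
q ↔ q = 1 ↔ 1 = 1
(p → ¬p) ↔ (q ↔ q) = 4/5 ↔ 1 = 4/5
((¬r ∨ ¬r) → ((q ↔ r) ↔ (p → p))) ↔ ((p → ¬p) ↔ (q ↔ q)) = 1 ↔ 4/5 = 4/5
(((r ↔ q) → (p → (r → q))) → (¬(p → p) ↔ (p ↔ p))) ∨ (((¬r ∨ ¬r) → ((q ↔ r) ↔ (p → p))) ↔ ((p → ¬p) ↔ (q ↔ q))) = 0 ∨ 4/5 = 4/5

4/5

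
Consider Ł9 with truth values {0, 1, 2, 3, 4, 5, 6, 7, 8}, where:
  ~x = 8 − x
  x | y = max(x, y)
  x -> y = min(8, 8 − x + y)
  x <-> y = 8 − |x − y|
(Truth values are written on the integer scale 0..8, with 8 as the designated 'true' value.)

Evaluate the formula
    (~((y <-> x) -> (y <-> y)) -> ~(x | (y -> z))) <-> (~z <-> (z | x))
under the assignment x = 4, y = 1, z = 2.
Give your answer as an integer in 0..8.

y <-> x = 1 <-> 4 = 5
y <-> y = 1 <-> 1 = 8
(y <-> x) -> (y <-> y) = 5 -> 8 = 8
~((y <-> x) -> (y <-> y)) = ~8 = 0
y -> z = 1 -> 2 = 8
x | (y -> z) = 4 | 8 = 8
~(x | (y -> z)) = ~8 = 0
~((y <-> x) -> (y <-> y)) -> ~(x | (y -> z)) = 0 -> 0 = 8
~z = ~2 = 6
z | x = 2 | 4 = 4
~z <-> (z | x) = 6 <-> 4 = 6
(~((y <-> x) -> (y <-> y)) -> ~(x | (y -> z))) <-> (~z <-> (z | x)) = 8 <-> 6 = 6

6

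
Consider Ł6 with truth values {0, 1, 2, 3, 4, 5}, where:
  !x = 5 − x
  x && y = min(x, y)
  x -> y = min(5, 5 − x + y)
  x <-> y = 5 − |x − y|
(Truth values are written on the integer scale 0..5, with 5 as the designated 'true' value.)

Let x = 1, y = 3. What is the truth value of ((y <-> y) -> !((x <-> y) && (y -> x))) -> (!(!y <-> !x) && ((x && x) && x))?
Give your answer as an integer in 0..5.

4

y <-> y = 3 <-> 3 = 5
x <-> y = 1 <-> 3 = 3
y -> x = 3 -> 1 = 3
(x <-> y) && (y -> x) = 3 && 3 = 3
!((x <-> y) && (y -> x)) = !3 = 2
(y <-> y) -> !((x <-> y) && (y -> x)) = 5 -> 2 = 2
!y = !3 = 2
!x = !1 = 4
!y <-> !x = 2 <-> 4 = 3
!(!y <-> !x) = !3 = 2
x && x = 1 && 1 = 1
(x && x) && x = 1 && 1 = 1
!(!y <-> !x) && ((x && x) && x) = 2 && 1 = 1
((y <-> y) -> !((x <-> y) && (y -> x))) -> (!(!y <-> !x) && ((x && x) && x)) = 2 -> 1 = 4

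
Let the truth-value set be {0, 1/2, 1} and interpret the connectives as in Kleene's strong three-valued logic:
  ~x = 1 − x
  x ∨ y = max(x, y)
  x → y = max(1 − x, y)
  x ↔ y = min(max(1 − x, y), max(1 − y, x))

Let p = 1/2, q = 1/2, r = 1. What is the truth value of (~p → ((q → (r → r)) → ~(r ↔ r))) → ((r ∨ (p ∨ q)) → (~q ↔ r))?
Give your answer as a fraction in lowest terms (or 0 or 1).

1/2

~p = ~1/2 = 1/2
r → r = 1 → 1 = 1
q → (r → r) = 1/2 → 1 = 1
r ↔ r = 1 ↔ 1 = 1
~(r ↔ r) = ~1 = 0
(q → (r → r)) → ~(r ↔ r) = 1 → 0 = 0
~p → ((q → (r → r)) → ~(r ↔ r)) = 1/2 → 0 = 1/2
p ∨ q = 1/2 ∨ 1/2 = 1/2
r ∨ (p ∨ q) = 1 ∨ 1/2 = 1
~q = ~1/2 = 1/2
~q ↔ r = 1/2 ↔ 1 = 1/2
(r ∨ (p ∨ q)) → (~q ↔ r) = 1 → 1/2 = 1/2
(~p → ((q → (r → r)) → ~(r ↔ r))) → ((r ∨ (p ∨ q)) → (~q ↔ r)) = 1/2 → 1/2 = 1/2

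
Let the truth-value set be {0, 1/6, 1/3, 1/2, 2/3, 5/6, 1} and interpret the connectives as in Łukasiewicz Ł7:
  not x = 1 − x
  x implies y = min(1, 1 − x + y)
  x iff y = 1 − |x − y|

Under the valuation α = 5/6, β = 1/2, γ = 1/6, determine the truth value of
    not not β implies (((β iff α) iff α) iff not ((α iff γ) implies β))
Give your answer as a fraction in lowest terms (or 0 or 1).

not β = not 1/2 = 1/2
not not β = not 1/2 = 1/2
β iff α = 1/2 iff 5/6 = 2/3
(β iff α) iff α = 2/3 iff 5/6 = 5/6
α iff γ = 5/6 iff 1/6 = 1/3
(α iff γ) implies β = 1/3 implies 1/2 = 1
not ((α iff γ) implies β) = not 1 = 0
((β iff α) iff α) iff not ((α iff γ) implies β) = 5/6 iff 0 = 1/6
not not β implies (((β iff α) iff α) iff not ((α iff γ) implies β)) = 1/2 implies 1/6 = 2/3

2/3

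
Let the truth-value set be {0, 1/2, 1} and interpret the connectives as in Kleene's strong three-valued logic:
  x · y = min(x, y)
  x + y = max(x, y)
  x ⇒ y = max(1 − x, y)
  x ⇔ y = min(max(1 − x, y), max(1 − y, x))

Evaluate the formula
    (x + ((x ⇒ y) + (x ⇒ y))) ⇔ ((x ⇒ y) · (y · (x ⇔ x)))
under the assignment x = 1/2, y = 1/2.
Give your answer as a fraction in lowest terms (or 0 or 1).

1/2

x ⇒ y = 1/2 ⇒ 1/2 = 1/2
x ⇒ y = 1/2 ⇒ 1/2 = 1/2
(x ⇒ y) + (x ⇒ y) = 1/2 + 1/2 = 1/2
x + ((x ⇒ y) + (x ⇒ y)) = 1/2 + 1/2 = 1/2
x ⇒ y = 1/2 ⇒ 1/2 = 1/2
x ⇔ x = 1/2 ⇔ 1/2 = 1/2
y · (x ⇔ x) = 1/2 · 1/2 = 1/2
(x ⇒ y) · (y · (x ⇔ x)) = 1/2 · 1/2 = 1/2
(x + ((x ⇒ y) + (x ⇒ y))) ⇔ ((x ⇒ y) · (y · (x ⇔ x))) = 1/2 ⇔ 1/2 = 1/2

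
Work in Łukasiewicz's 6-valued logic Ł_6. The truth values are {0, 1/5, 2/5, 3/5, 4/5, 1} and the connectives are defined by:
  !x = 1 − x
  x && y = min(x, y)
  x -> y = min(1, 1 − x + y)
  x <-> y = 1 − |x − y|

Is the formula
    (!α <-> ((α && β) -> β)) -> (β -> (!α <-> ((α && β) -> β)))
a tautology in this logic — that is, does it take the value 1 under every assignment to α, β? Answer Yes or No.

Yes

At α = 1/5, β = 3/5, for instance:
!α = !1/5 = 4/5
α && β = 1/5 && 3/5 = 1/5
(α && β) -> β = 1/5 -> 3/5 = 1
!α <-> ((α && β) -> β) = 4/5 <-> 1 = 4/5
β -> (!α <-> ((α && β) -> β)) = 3/5 -> 4/5 = 1
(!α <-> ((α && β) -> β)) -> (β -> (!α <-> ((α && β) -> β))) = 4/5 -> 1 = 1
and checking the remaining 35 assignments likewise gives ≥ 1 in every case.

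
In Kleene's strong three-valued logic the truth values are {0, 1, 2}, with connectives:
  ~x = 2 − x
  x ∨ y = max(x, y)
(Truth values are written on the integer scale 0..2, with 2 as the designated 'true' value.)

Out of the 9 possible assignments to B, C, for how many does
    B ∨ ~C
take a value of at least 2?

5

B = 0, C = 0 ↦ 2  ≥
B = 0, C = 1 ↦ 1  <
B = 0, C = 2 ↦ 0  <
B = 1, C = 0 ↦ 2  ≥
B = 1, C = 1 ↦ 1  <
B = 1, C = 2 ↦ 1  <
B = 2, C = 0 ↦ 2  ≥
B = 2, C = 1 ↦ 2  ≥
B = 2, C = 2 ↦ 2  ≥
So 5 of the 9 assignments meet the threshold.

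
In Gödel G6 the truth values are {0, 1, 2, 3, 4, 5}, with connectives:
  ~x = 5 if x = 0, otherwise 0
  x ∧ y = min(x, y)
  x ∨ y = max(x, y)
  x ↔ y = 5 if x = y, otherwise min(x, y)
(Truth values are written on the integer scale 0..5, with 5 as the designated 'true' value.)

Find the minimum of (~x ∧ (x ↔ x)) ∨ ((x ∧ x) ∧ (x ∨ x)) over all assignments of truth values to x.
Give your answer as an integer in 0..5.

Take x = 1:
~x = ~1 = 0
x ↔ x = 1 ↔ 1 = 5
~x ∧ (x ↔ x) = 0 ∧ 5 = 0
x ∧ x = 1 ∧ 1 = 1
x ∨ x = 1 ∨ 1 = 1
(x ∧ x) ∧ (x ∨ x) = 1 ∧ 1 = 1
(~x ∧ (x ↔ x)) ∨ ((x ∧ x) ∧ (x ∨ x)) = 0 ∨ 1 = 1
No assignment yields a value below 1, so this is the minimum.

1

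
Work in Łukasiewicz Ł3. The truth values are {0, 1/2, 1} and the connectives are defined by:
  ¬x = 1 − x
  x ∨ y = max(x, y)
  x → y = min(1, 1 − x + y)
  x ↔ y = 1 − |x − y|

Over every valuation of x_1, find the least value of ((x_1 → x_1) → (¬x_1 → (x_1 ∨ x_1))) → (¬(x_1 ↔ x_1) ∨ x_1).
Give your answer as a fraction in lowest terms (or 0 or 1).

1/2

Take x_1 = 1/2:
x_1 → x_1 = 1/2 → 1/2 = 1
¬x_1 = ¬1/2 = 1/2
x_1 ∨ x_1 = 1/2 ∨ 1/2 = 1/2
¬x_1 → (x_1 ∨ x_1) = 1/2 → 1/2 = 1
(x_1 → x_1) → (¬x_1 → (x_1 ∨ x_1)) = 1 → 1 = 1
x_1 ↔ x_1 = 1/2 ↔ 1/2 = 1
¬(x_1 ↔ x_1) = ¬1 = 0
¬(x_1 ↔ x_1) ∨ x_1 = 0 ∨ 1/2 = 1/2
((x_1 → x_1) → (¬x_1 → (x_1 ∨ x_1))) → (¬(x_1 ↔ x_1) ∨ x_1) = 1 → 1/2 = 1/2
No assignment yields a value below 1/2, so this is the minimum.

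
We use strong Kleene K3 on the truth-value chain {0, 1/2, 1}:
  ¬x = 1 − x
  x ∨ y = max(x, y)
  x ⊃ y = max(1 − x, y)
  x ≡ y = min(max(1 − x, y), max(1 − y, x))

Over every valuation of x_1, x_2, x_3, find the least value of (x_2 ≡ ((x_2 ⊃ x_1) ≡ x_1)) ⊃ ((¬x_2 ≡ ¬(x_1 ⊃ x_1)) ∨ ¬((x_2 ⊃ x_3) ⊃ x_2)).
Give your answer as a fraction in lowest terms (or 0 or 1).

Take x_1 = 0, x_2 = 1/2, x_3 = 0:
x_2 ⊃ x_1 = 1/2 ⊃ 0 = 1/2
(x_2 ⊃ x_1) ≡ x_1 = 1/2 ≡ 0 = 1/2
x_2 ≡ ((x_2 ⊃ x_1) ≡ x_1) = 1/2 ≡ 1/2 = 1/2
¬x_2 = ¬1/2 = 1/2
x_1 ⊃ x_1 = 0 ⊃ 0 = 1
¬(x_1 ⊃ x_1) = ¬1 = 0
¬x_2 ≡ ¬(x_1 ⊃ x_1) = 1/2 ≡ 0 = 1/2
x_2 ⊃ x_3 = 1/2 ⊃ 0 = 1/2
(x_2 ⊃ x_3) ⊃ x_2 = 1/2 ⊃ 1/2 = 1/2
¬((x_2 ⊃ x_3) ⊃ x_2) = ¬1/2 = 1/2
(¬x_2 ≡ ¬(x_1 ⊃ x_1)) ∨ ¬((x_2 ⊃ x_3) ⊃ x_2) = 1/2 ∨ 1/2 = 1/2
(x_2 ≡ ((x_2 ⊃ x_1) ≡ x_1)) ⊃ ((¬x_2 ≡ ¬(x_1 ⊃ x_1)) ∨ ¬((x_2 ⊃ x_3) ⊃ x_2)) = 1/2 ⊃ 1/2 = 1/2
No assignment yields a value below 1/2, so this is the minimum.

1/2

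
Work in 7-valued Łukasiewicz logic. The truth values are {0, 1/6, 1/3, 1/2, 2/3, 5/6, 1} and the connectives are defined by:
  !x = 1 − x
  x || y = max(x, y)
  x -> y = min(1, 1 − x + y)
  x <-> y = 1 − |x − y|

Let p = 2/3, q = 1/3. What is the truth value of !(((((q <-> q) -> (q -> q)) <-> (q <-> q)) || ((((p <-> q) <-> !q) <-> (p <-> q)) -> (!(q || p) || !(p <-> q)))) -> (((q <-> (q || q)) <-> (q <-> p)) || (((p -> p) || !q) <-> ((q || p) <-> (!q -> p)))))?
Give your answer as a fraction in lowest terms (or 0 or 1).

1/3

q <-> q = 1/3 <-> 1/3 = 1
q -> q = 1/3 -> 1/3 = 1
(q <-> q) -> (q -> q) = 1 -> 1 = 1
q <-> q = 1/3 <-> 1/3 = 1
((q <-> q) -> (q -> q)) <-> (q <-> q) = 1 <-> 1 = 1
p <-> q = 2/3 <-> 1/3 = 2/3
!q = !1/3 = 2/3
(p <-> q) <-> !q = 2/3 <-> 2/3 = 1
p <-> q = 2/3 <-> 1/3 = 2/3
((p <-> q) <-> !q) <-> (p <-> q) = 1 <-> 2/3 = 2/3
q || p = 1/3 || 2/3 = 2/3
!(q || p) = !2/3 = 1/3
p <-> q = 2/3 <-> 1/3 = 2/3
!(p <-> q) = !2/3 = 1/3
!(q || p) || !(p <-> q) = 1/3 || 1/3 = 1/3
(((p <-> q) <-> !q) <-> (p <-> q)) -> (!(q || p) || !(p <-> q)) = 2/3 -> 1/3 = 2/3
(((q <-> q) -> (q -> q)) <-> (q <-> q)) || ((((p <-> q) <-> !q) <-> (p <-> q)) -> (!(q || p) || !(p <-> q))) = 1 || 2/3 = 1
q || q = 1/3 || 1/3 = 1/3
q <-> (q || q) = 1/3 <-> 1/3 = 1
q <-> p = 1/3 <-> 2/3 = 2/3
(q <-> (q || q)) <-> (q <-> p) = 1 <-> 2/3 = 2/3
p -> p = 2/3 -> 2/3 = 1
!q = !1/3 = 2/3
(p -> p) || !q = 1 || 2/3 = 1
q || p = 1/3 || 2/3 = 2/3
!q = !1/3 = 2/3
!q -> p = 2/3 -> 2/3 = 1
(q || p) <-> (!q -> p) = 2/3 <-> 1 = 2/3
((p -> p) || !q) <-> ((q || p) <-> (!q -> p)) = 1 <-> 2/3 = 2/3
((q <-> (q || q)) <-> (q <-> p)) || (((p -> p) || !q) <-> ((q || p) <-> (!q -> p))) = 2/3 || 2/3 = 2/3
((((q <-> q) -> (q -> q)) <-> (q <-> q)) || ((((p <-> q) <-> !q) <-> (p <-> q)) -> (!(q || p) || !(p <-> q)))) -> (((q <-> (q || q)) <-> (q <-> p)) || (((p -> p) || !q) <-> ((q || p) <-> (!q -> p)))) = 1 -> 2/3 = 2/3
!(((((q <-> q) -> (q -> q)) <-> (q <-> q)) || ((((p <-> q) <-> !q) <-> (p <-> q)) -> (!(q || p) || !(p <-> q)))) -> (((q <-> (q || q)) <-> (q <-> p)) || (((p -> p) || !q) <-> ((q || p) <-> (!q -> p))))) = !2/3 = 1/3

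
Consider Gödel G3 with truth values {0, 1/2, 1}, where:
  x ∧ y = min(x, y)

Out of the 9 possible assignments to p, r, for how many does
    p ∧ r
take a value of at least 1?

p = 0, r = 0 ↦ 0  <
p = 0, r = 1/2 ↦ 0  <
p = 0, r = 1 ↦ 0  <
p = 1/2, r = 0 ↦ 0  <
p = 1/2, r = 1/2 ↦ 1/2  <
p = 1/2, r = 1 ↦ 1/2  <
p = 1, r = 0 ↦ 0  <
p = 1, r = 1/2 ↦ 1/2  <
p = 1, r = 1 ↦ 1  ≥
So 1 of the 9 assignments meets the threshold.

1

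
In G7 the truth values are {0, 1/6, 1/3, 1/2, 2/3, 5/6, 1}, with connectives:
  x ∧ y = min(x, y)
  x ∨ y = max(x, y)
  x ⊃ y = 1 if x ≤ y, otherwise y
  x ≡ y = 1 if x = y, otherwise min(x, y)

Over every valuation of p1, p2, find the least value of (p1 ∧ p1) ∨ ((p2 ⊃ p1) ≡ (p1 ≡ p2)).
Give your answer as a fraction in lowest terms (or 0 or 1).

Take p1 = 1/6, p2 = 0:
p1 ∧ p1 = 1/6 ∧ 1/6 = 1/6
p2 ⊃ p1 = 0 ⊃ 1/6 = 1
p1 ≡ p2 = 1/6 ≡ 0 = 0
(p2 ⊃ p1) ≡ (p1 ≡ p2) = 1 ≡ 0 = 0
(p1 ∧ p1) ∨ ((p2 ⊃ p1) ≡ (p1 ≡ p2)) = 1/6 ∨ 0 = 1/6
No assignment yields a value below 1/6, so this is the minimum.

1/6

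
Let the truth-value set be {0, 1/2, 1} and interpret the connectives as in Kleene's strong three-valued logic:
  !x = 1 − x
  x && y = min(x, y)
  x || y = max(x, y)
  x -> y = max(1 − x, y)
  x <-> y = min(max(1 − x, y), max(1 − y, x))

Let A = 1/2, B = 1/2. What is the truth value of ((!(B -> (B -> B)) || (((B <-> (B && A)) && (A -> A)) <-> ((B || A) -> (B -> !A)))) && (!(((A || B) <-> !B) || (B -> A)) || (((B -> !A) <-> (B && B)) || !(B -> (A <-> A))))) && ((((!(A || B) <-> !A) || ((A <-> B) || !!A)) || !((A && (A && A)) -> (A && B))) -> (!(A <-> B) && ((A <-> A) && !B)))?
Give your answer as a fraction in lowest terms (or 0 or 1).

1/2

B -> B = 1/2 -> 1/2 = 1/2
B -> (B -> B) = 1/2 -> 1/2 = 1/2
!(B -> (B -> B)) = !1/2 = 1/2
B && A = 1/2 && 1/2 = 1/2
B <-> (B && A) = 1/2 <-> 1/2 = 1/2
A -> A = 1/2 -> 1/2 = 1/2
(B <-> (B && A)) && (A -> A) = 1/2 && 1/2 = 1/2
B || A = 1/2 || 1/2 = 1/2
!A = !1/2 = 1/2
B -> !A = 1/2 -> 1/2 = 1/2
(B || A) -> (B -> !A) = 1/2 -> 1/2 = 1/2
((B <-> (B && A)) && (A -> A)) <-> ((B || A) -> (B -> !A)) = 1/2 <-> 1/2 = 1/2
!(B -> (B -> B)) || (((B <-> (B && A)) && (A -> A)) <-> ((B || A) -> (B -> !A))) = 1/2 || 1/2 = 1/2
A || B = 1/2 || 1/2 = 1/2
!B = !1/2 = 1/2
(A || B) <-> !B = 1/2 <-> 1/2 = 1/2
B -> A = 1/2 -> 1/2 = 1/2
((A || B) <-> !B) || (B -> A) = 1/2 || 1/2 = 1/2
!(((A || B) <-> !B) || (B -> A)) = !1/2 = 1/2
!A = !1/2 = 1/2
B -> !A = 1/2 -> 1/2 = 1/2
B && B = 1/2 && 1/2 = 1/2
(B -> !A) <-> (B && B) = 1/2 <-> 1/2 = 1/2
A <-> A = 1/2 <-> 1/2 = 1/2
B -> (A <-> A) = 1/2 -> 1/2 = 1/2
!(B -> (A <-> A)) = !1/2 = 1/2
((B -> !A) <-> (B && B)) || !(B -> (A <-> A)) = 1/2 || 1/2 = 1/2
!(((A || B) <-> !B) || (B -> A)) || (((B -> !A) <-> (B && B)) || !(B -> (A <-> A))) = 1/2 || 1/2 = 1/2
(!(B -> (B -> B)) || (((B <-> (B && A)) && (A -> A)) <-> ((B || A) -> (B -> !A)))) && (!(((A || B) <-> !B) || (B -> A)) || (((B -> !A) <-> (B && B)) || !(B -> (A <-> A)))) = 1/2 && 1/2 = 1/2
A || B = 1/2 || 1/2 = 1/2
!(A || B) = !1/2 = 1/2
!A = !1/2 = 1/2
!(A || B) <-> !A = 1/2 <-> 1/2 = 1/2
A <-> B = 1/2 <-> 1/2 = 1/2
!A = !1/2 = 1/2
!!A = !1/2 = 1/2
(A <-> B) || !!A = 1/2 || 1/2 = 1/2
(!(A || B) <-> !A) || ((A <-> B) || !!A) = 1/2 || 1/2 = 1/2
A && A = 1/2 && 1/2 = 1/2
A && (A && A) = 1/2 && 1/2 = 1/2
A && B = 1/2 && 1/2 = 1/2
(A && (A && A)) -> (A && B) = 1/2 -> 1/2 = 1/2
!((A && (A && A)) -> (A && B)) = !1/2 = 1/2
((!(A || B) <-> !A) || ((A <-> B) || !!A)) || !((A && (A && A)) -> (A && B)) = 1/2 || 1/2 = 1/2
A <-> B = 1/2 <-> 1/2 = 1/2
!(A <-> B) = !1/2 = 1/2
A <-> A = 1/2 <-> 1/2 = 1/2
!B = !1/2 = 1/2
(A <-> A) && !B = 1/2 && 1/2 = 1/2
!(A <-> B) && ((A <-> A) && !B) = 1/2 && 1/2 = 1/2
(((!(A || B) <-> !A) || ((A <-> B) || !!A)) || !((A && (A && A)) -> (A && B))) -> (!(A <-> B) && ((A <-> A) && !B)) = 1/2 -> 1/2 = 1/2
((!(B -> (B -> B)) || (((B <-> (B && A)) && (A -> A)) <-> ((B || A) -> (B -> !A)))) && (!(((A || B) <-> !B) || (B -> A)) || (((B -> !A) <-> (B && B)) || !(B -> (A <-> A))))) && ((((!(A || B) <-> !A) || ((A <-> B) || !!A)) || !((A && (A && A)) -> (A && B))) -> (!(A <-> B) && ((A <-> A) && !B))) = 1/2 && 1/2 = 1/2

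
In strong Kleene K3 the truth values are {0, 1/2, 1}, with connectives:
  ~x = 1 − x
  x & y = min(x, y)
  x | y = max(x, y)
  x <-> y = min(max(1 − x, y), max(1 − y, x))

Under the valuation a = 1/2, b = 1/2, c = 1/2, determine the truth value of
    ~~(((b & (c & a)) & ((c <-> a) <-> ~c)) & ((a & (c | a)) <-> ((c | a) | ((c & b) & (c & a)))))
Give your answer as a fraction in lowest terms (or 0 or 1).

1/2

c & a = 1/2 & 1/2 = 1/2
b & (c & a) = 1/2 & 1/2 = 1/2
c <-> a = 1/2 <-> 1/2 = 1/2
~c = ~1/2 = 1/2
(c <-> a) <-> ~c = 1/2 <-> 1/2 = 1/2
(b & (c & a)) & ((c <-> a) <-> ~c) = 1/2 & 1/2 = 1/2
c | a = 1/2 | 1/2 = 1/2
a & (c | a) = 1/2 & 1/2 = 1/2
c | a = 1/2 | 1/2 = 1/2
c & b = 1/2 & 1/2 = 1/2
c & a = 1/2 & 1/2 = 1/2
(c & b) & (c & a) = 1/2 & 1/2 = 1/2
(c | a) | ((c & b) & (c & a)) = 1/2 | 1/2 = 1/2
(a & (c | a)) <-> ((c | a) | ((c & b) & (c & a))) = 1/2 <-> 1/2 = 1/2
((b & (c & a)) & ((c <-> a) <-> ~c)) & ((a & (c | a)) <-> ((c | a) | ((c & b) & (c & a)))) = 1/2 & 1/2 = 1/2
~(((b & (c & a)) & ((c <-> a) <-> ~c)) & ((a & (c | a)) <-> ((c | a) | ((c & b) & (c & a))))) = ~1/2 = 1/2
~~(((b & (c & a)) & ((c <-> a) <-> ~c)) & ((a & (c | a)) <-> ((c | a) | ((c & b) & (c & a))))) = ~1/2 = 1/2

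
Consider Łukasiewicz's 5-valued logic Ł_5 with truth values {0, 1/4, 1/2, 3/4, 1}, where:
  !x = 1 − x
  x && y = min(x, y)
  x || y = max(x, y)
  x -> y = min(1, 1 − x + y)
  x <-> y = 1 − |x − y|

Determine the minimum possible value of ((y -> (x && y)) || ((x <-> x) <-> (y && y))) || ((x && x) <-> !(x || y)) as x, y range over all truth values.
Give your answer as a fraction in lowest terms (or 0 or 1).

Take x = 0, y = 1/2:
x && y = 0 && 1/2 = 0
y -> (x && y) = 1/2 -> 0 = 1/2
x <-> x = 0 <-> 0 = 1
y && y = 1/2 && 1/2 = 1/2
(x <-> x) <-> (y && y) = 1 <-> 1/2 = 1/2
(y -> (x && y)) || ((x <-> x) <-> (y && y)) = 1/2 || 1/2 = 1/2
x && x = 0 && 0 = 0
x || y = 0 || 1/2 = 1/2
!(x || y) = !1/2 = 1/2
(x && x) <-> !(x || y) = 0 <-> 1/2 = 1/2
((y -> (x && y)) || ((x <-> x) <-> (y && y))) || ((x && x) <-> !(x || y)) = 1/2 || 1/2 = 1/2
No assignment yields a value below 1/2, so this is the minimum.

1/2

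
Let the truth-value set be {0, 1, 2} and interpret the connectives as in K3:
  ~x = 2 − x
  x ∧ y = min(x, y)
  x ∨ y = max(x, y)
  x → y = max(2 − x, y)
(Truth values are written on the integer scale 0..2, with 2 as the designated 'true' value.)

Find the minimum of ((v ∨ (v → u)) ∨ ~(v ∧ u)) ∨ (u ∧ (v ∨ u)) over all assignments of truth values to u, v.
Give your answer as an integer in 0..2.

Take u = 1, v = 1:
v → u = 1 → 1 = 1
v ∨ (v → u) = 1 ∨ 1 = 1
v ∧ u = 1 ∧ 1 = 1
~(v ∧ u) = ~1 = 1
(v ∨ (v → u)) ∨ ~(v ∧ u) = 1 ∨ 1 = 1
v ∨ u = 1 ∨ 1 = 1
u ∧ (v ∨ u) = 1 ∧ 1 = 1
((v ∨ (v → u)) ∨ ~(v ∧ u)) ∨ (u ∧ (v ∨ u)) = 1 ∨ 1 = 1
No assignment yields a value below 1, so this is the minimum.

1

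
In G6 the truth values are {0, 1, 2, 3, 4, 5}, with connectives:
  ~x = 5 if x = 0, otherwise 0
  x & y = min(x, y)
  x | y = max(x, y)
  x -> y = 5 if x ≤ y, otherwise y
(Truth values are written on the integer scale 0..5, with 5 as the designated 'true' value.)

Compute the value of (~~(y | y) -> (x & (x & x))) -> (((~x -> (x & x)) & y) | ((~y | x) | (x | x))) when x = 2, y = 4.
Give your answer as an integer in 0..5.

y | y = 4 | 4 = 4
~(y | y) = ~4 = 0
~~(y | y) = ~0 = 5
x & x = 2 & 2 = 2
x & (x & x) = 2 & 2 = 2
~~(y | y) -> (x & (x & x)) = 5 -> 2 = 2
~x = ~2 = 0
x & x = 2 & 2 = 2
~x -> (x & x) = 0 -> 2 = 5
(~x -> (x & x)) & y = 5 & 4 = 4
~y = ~4 = 0
~y | x = 0 | 2 = 2
x | x = 2 | 2 = 2
(~y | x) | (x | x) = 2 | 2 = 2
((~x -> (x & x)) & y) | ((~y | x) | (x | x)) = 4 | 2 = 4
(~~(y | y) -> (x & (x & x))) -> (((~x -> (x & x)) & y) | ((~y | x) | (x | x))) = 2 -> 4 = 5

5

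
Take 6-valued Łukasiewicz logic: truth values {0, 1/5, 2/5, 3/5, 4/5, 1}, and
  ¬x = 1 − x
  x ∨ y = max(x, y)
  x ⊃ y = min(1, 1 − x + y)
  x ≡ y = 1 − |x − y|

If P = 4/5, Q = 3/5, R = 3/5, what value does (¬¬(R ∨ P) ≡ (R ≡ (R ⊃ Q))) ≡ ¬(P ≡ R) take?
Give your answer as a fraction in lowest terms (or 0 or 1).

R ∨ P = 3/5 ∨ 4/5 = 4/5
¬(R ∨ P) = ¬4/5 = 1/5
¬¬(R ∨ P) = ¬1/5 = 4/5
R ⊃ Q = 3/5 ⊃ 3/5 = 1
R ≡ (R ⊃ Q) = 3/5 ≡ 1 = 3/5
¬¬(R ∨ P) ≡ (R ≡ (R ⊃ Q)) = 4/5 ≡ 3/5 = 4/5
P ≡ R = 4/5 ≡ 3/5 = 4/5
¬(P ≡ R) = ¬4/5 = 1/5
(¬¬(R ∨ P) ≡ (R ≡ (R ⊃ Q))) ≡ ¬(P ≡ R) = 4/5 ≡ 1/5 = 2/5

2/5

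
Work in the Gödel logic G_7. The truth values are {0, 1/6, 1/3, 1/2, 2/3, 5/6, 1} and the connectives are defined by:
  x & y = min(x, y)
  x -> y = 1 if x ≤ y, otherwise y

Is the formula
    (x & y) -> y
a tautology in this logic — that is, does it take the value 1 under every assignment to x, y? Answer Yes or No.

At x = 1/6, y = 1/6, for instance:
x & y = 1/6 & 1/6 = 1/6
(x & y) -> y = 1/6 -> 1/6 = 1
and checking the remaining 48 assignments likewise gives ≥ 1 in every case.

Yes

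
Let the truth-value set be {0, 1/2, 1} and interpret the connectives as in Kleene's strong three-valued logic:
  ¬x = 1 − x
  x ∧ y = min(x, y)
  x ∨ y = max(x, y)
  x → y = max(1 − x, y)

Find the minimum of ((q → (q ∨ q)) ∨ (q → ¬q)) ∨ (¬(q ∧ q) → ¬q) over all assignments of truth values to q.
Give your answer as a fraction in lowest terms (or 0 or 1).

Take q = 1/2:
q ∨ q = 1/2 ∨ 1/2 = 1/2
q → (q ∨ q) = 1/2 → 1/2 = 1/2
¬q = ¬1/2 = 1/2
q → ¬q = 1/2 → 1/2 = 1/2
(q → (q ∨ q)) ∨ (q → ¬q) = 1/2 ∨ 1/2 = 1/2
q ∧ q = 1/2 ∧ 1/2 = 1/2
¬(q ∧ q) = ¬1/2 = 1/2
¬q = ¬1/2 = 1/2
¬(q ∧ q) → ¬q = 1/2 → 1/2 = 1/2
((q → (q ∨ q)) ∨ (q → ¬q)) ∨ (¬(q ∧ q) → ¬q) = 1/2 ∨ 1/2 = 1/2
No assignment yields a value below 1/2, so this is the minimum.

1/2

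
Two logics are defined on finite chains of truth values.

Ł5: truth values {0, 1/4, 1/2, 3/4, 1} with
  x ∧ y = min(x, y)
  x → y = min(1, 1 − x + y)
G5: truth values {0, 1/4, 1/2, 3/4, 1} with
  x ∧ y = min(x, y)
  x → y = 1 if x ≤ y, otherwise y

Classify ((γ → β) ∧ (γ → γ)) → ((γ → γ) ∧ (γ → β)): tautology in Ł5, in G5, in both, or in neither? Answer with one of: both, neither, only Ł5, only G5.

both

In Ł5: every assignment gives 1 — tautology.
In G5: every assignment gives 1 — tautology.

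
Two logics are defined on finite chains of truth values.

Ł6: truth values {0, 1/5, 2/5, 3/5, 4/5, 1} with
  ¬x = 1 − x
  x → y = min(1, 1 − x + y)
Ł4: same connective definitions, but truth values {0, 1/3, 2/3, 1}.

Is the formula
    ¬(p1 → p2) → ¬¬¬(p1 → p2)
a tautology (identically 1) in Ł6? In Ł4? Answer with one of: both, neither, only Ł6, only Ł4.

In Ł6: every assignment gives 1 — tautology.
In Ł4: every assignment gives 1 — tautology.

both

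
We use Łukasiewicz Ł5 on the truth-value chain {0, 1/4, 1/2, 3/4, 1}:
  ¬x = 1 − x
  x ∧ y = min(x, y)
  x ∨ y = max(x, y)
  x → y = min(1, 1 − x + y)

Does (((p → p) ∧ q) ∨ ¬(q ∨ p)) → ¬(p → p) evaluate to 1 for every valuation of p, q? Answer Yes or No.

No

Counterexample: take p = 0, q = 0.
p → p = 0 → 0 = 1
(p → p) ∧ q = 1 ∧ 0 = 0
q ∨ p = 0 ∨ 0 = 0
¬(q ∨ p) = ¬0 = 1
((p → p) ∧ q) ∨ ¬(q ∨ p) = 0 ∨ 1 = 1
p → p = 0 → 0 = 1
¬(p → p) = ¬1 = 0
(((p → p) ∧ q) ∨ ¬(q ∨ p)) → ¬(p → p) = 1 → 0 = 0
This gives 0 ≠ 1.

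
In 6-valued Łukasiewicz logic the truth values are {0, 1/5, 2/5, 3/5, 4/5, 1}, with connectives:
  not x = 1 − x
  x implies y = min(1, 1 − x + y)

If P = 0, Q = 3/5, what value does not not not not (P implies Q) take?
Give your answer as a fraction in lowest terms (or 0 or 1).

1

P implies Q = 0 implies 3/5 = 1
not (P implies Q) = not 1 = 0
not not (P implies Q) = not 0 = 1
not not not (P implies Q) = not 1 = 0
not not not not (P implies Q) = not 0 = 1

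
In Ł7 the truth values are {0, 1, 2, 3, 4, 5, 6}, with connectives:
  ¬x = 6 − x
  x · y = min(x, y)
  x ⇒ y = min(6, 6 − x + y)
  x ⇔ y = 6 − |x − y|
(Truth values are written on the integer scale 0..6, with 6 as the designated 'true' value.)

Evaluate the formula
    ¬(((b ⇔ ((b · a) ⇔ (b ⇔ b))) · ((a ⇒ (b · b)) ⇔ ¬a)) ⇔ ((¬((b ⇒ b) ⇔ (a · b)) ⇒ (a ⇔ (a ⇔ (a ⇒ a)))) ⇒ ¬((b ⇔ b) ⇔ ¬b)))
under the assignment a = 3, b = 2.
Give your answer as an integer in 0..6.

2

b · a = 2 · 3 = 2
b ⇔ b = 2 ⇔ 2 = 6
(b · a) ⇔ (b ⇔ b) = 2 ⇔ 6 = 2
b ⇔ ((b · a) ⇔ (b ⇔ b)) = 2 ⇔ 2 = 6
b · b = 2 · 2 = 2
a ⇒ (b · b) = 3 ⇒ 2 = 5
¬a = ¬3 = 3
(a ⇒ (b · b)) ⇔ ¬a = 5 ⇔ 3 = 4
(b ⇔ ((b · a) ⇔ (b ⇔ b))) · ((a ⇒ (b · b)) ⇔ ¬a) = 6 · 4 = 4
b ⇒ b = 2 ⇒ 2 = 6
a · b = 3 · 2 = 2
(b ⇒ b) ⇔ (a · b) = 6 ⇔ 2 = 2
¬((b ⇒ b) ⇔ (a · b)) = ¬2 = 4
a ⇒ a = 3 ⇒ 3 = 6
a ⇔ (a ⇒ a) = 3 ⇔ 6 = 3
a ⇔ (a ⇔ (a ⇒ a)) = 3 ⇔ 3 = 6
¬((b ⇒ b) ⇔ (a · b)) ⇒ (a ⇔ (a ⇔ (a ⇒ a))) = 4 ⇒ 6 = 6
b ⇔ b = 2 ⇔ 2 = 6
¬b = ¬2 = 4
(b ⇔ b) ⇔ ¬b = 6 ⇔ 4 = 4
¬((b ⇔ b) ⇔ ¬b) = ¬4 = 2
(¬((b ⇒ b) ⇔ (a · b)) ⇒ (a ⇔ (a ⇔ (a ⇒ a)))) ⇒ ¬((b ⇔ b) ⇔ ¬b) = 6 ⇒ 2 = 2
((b ⇔ ((b · a) ⇔ (b ⇔ b))) · ((a ⇒ (b · b)) ⇔ ¬a)) ⇔ ((¬((b ⇒ b) ⇔ (a · b)) ⇒ (a ⇔ (a ⇔ (a ⇒ a)))) ⇒ ¬((b ⇔ b) ⇔ ¬b)) = 4 ⇔ 2 = 4
¬(((b ⇔ ((b · a) ⇔ (b ⇔ b))) · ((a ⇒ (b · b)) ⇔ ¬a)) ⇔ ((¬((b ⇒ b) ⇔ (a · b)) ⇒ (a ⇔ (a ⇔ (a ⇒ a)))) ⇒ ¬((b ⇔ b) ⇔ ¬b))) = ¬4 = 2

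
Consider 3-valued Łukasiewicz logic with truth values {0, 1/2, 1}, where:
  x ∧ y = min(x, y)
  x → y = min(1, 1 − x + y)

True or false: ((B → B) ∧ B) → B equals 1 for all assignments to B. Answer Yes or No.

B = 0 ↦ 1
B = 1/2 ↦ 1
B = 1 ↦ 1
Every assignment gives a value ≥ 1.

Yes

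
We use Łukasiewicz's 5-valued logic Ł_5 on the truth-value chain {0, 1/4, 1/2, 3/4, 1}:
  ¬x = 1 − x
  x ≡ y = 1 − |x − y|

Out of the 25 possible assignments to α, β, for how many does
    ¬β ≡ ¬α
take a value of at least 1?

5

value 1: 5 assignments (counts)
value 3/4: 8 assignments
value 1/2: 6 assignments
value 1/4: 4 assignments
value 0: 2 assignments
So 5 of the 25 assignments meet the threshold.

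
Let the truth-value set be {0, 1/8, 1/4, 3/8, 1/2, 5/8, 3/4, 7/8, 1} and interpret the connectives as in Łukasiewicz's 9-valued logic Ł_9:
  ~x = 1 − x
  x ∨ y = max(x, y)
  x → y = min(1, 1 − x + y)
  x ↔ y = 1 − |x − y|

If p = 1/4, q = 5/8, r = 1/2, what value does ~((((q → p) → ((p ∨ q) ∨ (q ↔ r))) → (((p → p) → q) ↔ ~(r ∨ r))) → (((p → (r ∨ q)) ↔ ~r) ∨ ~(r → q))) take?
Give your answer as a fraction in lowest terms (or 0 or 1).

3/8

q → p = 5/8 → 1/4 = 5/8
p ∨ q = 1/4 ∨ 5/8 = 5/8
q ↔ r = 5/8 ↔ 1/2 = 7/8
(p ∨ q) ∨ (q ↔ r) = 5/8 ∨ 7/8 = 7/8
(q → p) → ((p ∨ q) ∨ (q ↔ r)) = 5/8 → 7/8 = 1
p → p = 1/4 → 1/4 = 1
(p → p) → q = 1 → 5/8 = 5/8
r ∨ r = 1/2 ∨ 1/2 = 1/2
~(r ∨ r) = ~1/2 = 1/2
((p → p) → q) ↔ ~(r ∨ r) = 5/8 ↔ 1/2 = 7/8
((q → p) → ((p ∨ q) ∨ (q ↔ r))) → (((p → p) → q) ↔ ~(r ∨ r)) = 1 → 7/8 = 7/8
r ∨ q = 1/2 ∨ 5/8 = 5/8
p → (r ∨ q) = 1/4 → 5/8 = 1
~r = ~1/2 = 1/2
(p → (r ∨ q)) ↔ ~r = 1 ↔ 1/2 = 1/2
r → q = 1/2 → 5/8 = 1
~(r → q) = ~1 = 0
((p → (r ∨ q)) ↔ ~r) ∨ ~(r → q) = 1/2 ∨ 0 = 1/2
(((q → p) → ((p ∨ q) ∨ (q ↔ r))) → (((p → p) → q) ↔ ~(r ∨ r))) → (((p → (r ∨ q)) ↔ ~r) ∨ ~(r → q)) = 7/8 → 1/2 = 5/8
~((((q → p) → ((p ∨ q) ∨ (q ↔ r))) → (((p → p) → q) ↔ ~(r ∨ r))) → (((p → (r ∨ q)) ↔ ~r) ∨ ~(r → q))) = ~5/8 = 3/8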